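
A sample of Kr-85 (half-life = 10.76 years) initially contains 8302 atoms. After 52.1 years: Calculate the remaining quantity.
N = N₀(1/2)^(t/t½) = 289.5 atoms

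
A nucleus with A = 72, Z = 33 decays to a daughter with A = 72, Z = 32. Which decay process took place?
ΔA = 0, ΔZ = -1 ⇒ beta-plus decay (β⁺) or electron capture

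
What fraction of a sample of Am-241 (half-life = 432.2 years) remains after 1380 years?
N/N₀ = (1/2)^(t/t½) = 0.1094 = 10.9%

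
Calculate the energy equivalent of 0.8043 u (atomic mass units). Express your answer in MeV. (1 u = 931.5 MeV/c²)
E = mc² = 749.2 MeV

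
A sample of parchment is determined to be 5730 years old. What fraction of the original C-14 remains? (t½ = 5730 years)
N/N₀ = (1/2)^(t/t½) = 0.5 = 50%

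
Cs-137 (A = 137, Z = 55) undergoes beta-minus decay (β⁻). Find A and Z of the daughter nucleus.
Daughter: A = 137, Z = 56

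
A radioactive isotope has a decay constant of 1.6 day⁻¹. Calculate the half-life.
t½ = ln(2)/λ = 0.4332 days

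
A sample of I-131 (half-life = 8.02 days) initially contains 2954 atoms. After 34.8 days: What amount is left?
N = N₀(1/2)^(t/t½) = 145.9 atoms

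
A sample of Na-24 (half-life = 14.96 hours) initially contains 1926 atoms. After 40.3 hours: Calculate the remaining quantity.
N = N₀(1/2)^(t/t½) = 297.7 atoms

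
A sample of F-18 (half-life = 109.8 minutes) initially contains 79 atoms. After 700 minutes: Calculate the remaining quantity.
N = N₀(1/2)^(t/t½) = 0.9517 atoms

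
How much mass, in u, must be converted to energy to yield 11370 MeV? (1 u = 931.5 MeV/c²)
m = E/c² = 12.21 u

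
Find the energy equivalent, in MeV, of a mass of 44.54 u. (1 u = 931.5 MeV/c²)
E = mc² = 41490 MeV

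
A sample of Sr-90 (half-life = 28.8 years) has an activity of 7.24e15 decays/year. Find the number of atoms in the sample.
N = A/λ = 3.008e17 atoms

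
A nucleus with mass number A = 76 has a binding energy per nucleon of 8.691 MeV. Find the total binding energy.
B.E. = 8.691 × 76 = 660.5 MeV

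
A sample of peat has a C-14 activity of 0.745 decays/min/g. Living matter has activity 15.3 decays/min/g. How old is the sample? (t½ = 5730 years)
Age = t½ × log₂(A₀/A) = 24980 years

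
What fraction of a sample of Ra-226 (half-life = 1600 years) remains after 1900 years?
N/N₀ = (1/2)^(t/t½) = 0.4391 = 43.9%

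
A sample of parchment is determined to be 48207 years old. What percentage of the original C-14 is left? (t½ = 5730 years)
N/N₀ = (1/2)^(t/t½) = 0.002934 = 0.293%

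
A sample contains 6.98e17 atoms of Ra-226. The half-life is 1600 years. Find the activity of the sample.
A = λN = 3.024e14 decays/year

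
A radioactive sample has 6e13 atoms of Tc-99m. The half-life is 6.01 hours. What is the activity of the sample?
A = λN = 6.92e12 decays/hour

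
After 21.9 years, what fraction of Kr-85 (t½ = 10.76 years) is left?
N/N₀ = (1/2)^(t/t½) = 0.244 = 24.4%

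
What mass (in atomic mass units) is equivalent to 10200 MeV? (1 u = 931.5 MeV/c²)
m = E/c² = 10.95 u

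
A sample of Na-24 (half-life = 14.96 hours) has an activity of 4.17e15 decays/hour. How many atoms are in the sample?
N = A/λ = 9e16 atoms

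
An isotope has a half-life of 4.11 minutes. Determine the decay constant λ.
λ = ln(2)/t½ = 0.1686 minute⁻¹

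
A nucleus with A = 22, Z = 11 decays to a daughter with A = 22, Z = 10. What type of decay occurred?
ΔA = 0, ΔZ = -1 ⇒ beta-plus decay (β⁺) or electron capture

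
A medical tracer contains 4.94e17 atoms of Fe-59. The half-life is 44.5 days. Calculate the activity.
A = λN = 7.695e15 decays/day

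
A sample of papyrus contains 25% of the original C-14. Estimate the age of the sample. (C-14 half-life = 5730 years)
Age = t½ × log₂(1/ratio) = 11460 years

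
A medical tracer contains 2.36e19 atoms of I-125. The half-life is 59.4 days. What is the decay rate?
A = λN = 2.754e17 decays/day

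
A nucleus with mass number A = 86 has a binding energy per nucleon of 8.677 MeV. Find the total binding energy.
B.E. = 8.677 × 86 = 746.2 MeV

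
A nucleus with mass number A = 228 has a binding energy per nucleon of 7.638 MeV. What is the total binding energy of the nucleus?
B.E. = 7.638 × 228 = 1741 MeV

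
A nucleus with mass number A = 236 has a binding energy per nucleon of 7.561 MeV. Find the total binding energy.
B.E. = 7.561 × 236 = 1784 MeV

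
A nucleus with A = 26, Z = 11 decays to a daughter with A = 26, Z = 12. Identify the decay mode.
ΔA = 0, ΔZ = +1 ⇒ beta-minus decay (β⁻)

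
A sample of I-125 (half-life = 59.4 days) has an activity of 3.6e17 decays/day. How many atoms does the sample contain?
N = A/λ = 3.085e19 atoms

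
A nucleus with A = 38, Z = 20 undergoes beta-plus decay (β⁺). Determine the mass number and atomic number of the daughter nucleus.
Daughter: A = 38, Z = 19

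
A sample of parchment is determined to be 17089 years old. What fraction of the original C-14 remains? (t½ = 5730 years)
N/N₀ = (1/2)^(t/t½) = 0.1265 = 12.7%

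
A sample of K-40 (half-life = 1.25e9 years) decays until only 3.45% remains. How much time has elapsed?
t = t½ × log₂(N₀/N) = 6.072e9 years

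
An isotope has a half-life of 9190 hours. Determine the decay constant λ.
λ = ln(2)/t½ = 7.542e-5 hour⁻¹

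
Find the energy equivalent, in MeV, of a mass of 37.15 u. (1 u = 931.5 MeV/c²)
E = mc² = 34610 MeV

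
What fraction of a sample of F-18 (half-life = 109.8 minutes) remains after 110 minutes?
N/N₀ = (1/2)^(t/t½) = 0.4994 = 49.9%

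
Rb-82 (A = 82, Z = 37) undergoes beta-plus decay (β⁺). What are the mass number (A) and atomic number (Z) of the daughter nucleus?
Daughter: A = 82, Z = 36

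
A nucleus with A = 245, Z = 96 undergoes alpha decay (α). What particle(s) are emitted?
α particle = ⁴₂He (2 protons + 2 neutrons)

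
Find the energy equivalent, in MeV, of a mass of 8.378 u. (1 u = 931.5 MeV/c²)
E = mc² = 7804 MeV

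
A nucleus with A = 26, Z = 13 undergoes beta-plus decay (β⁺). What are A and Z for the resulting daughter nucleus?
Daughter: A = 26, Z = 12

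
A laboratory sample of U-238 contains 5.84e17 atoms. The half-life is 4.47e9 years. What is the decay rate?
A = λN = 9.056e7 decays/year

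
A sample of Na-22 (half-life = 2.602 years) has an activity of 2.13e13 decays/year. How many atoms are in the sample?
N = A/λ = 7.996e13 atoms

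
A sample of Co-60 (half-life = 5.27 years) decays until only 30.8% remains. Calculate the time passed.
t = t½ × log₂(N₀/N) = 8.954 years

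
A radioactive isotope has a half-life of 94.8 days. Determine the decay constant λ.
λ = ln(2)/t½ = 0.007312 day⁻¹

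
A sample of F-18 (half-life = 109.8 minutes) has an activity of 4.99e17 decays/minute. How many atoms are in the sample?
N = A/λ = 7.905e19 atoms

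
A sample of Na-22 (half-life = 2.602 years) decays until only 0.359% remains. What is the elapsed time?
t = t½ × log₂(N₀/N) = 21.13 years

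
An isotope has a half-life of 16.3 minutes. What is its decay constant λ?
λ = ln(2)/t½ = 0.04252 minute⁻¹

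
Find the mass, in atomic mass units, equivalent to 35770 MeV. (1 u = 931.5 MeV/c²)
m = E/c² = 38.4 u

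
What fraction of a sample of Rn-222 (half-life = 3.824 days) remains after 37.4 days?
N/N₀ = (1/2)^(t/t½) = 0.001137 = 0.114%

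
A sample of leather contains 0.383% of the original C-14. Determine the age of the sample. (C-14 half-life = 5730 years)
Age = t½ × log₂(1/ratio) = 46000 years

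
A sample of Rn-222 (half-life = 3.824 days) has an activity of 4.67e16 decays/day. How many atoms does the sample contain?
N = A/λ = 2.576e17 atoms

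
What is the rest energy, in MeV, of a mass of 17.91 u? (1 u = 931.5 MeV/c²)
E = mc² = 16680 MeV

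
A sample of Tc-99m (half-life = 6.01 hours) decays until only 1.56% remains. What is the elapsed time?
t = t½ × log₂(N₀/N) = 36.07 hours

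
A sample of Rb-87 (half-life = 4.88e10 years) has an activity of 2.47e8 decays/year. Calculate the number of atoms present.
N = A/λ = 1.739e19 atoms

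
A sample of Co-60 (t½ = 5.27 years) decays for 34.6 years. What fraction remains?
N/N₀ = (1/2)^(t/t½) = 0.01056 = 1.06%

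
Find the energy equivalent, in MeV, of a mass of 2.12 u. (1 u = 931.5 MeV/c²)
E = mc² = 1975 MeV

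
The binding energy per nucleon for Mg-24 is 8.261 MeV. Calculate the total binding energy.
B.E. = 8.261 × 24 = 198.3 MeV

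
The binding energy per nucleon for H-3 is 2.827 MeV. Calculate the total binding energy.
B.E. = 2.827 × 3 = 8.481 MeV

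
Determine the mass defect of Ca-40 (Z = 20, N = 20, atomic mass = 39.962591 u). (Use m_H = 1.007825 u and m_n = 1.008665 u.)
Δm = Z·m_H + N·m_n − M = 0.3672 u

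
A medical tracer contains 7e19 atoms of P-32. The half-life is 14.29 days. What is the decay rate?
A = λN = 3.395e18 decays/day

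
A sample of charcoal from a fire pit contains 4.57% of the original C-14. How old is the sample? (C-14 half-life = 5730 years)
Age = t½ × log₂(1/ratio) = 25510 years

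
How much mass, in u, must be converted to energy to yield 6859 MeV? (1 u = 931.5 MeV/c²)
m = E/c² = 7.363 u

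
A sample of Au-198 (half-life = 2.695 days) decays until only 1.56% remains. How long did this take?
t = t½ × log₂(N₀/N) = 16.18 days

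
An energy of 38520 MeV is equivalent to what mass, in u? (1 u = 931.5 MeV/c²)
m = E/c² = 41.35 u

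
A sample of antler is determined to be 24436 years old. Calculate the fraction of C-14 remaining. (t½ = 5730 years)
N/N₀ = (1/2)^(t/t½) = 0.05203 = 5.2%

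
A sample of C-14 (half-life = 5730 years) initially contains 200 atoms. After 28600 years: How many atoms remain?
N = N₀(1/2)^(t/t½) = 6.288 atoms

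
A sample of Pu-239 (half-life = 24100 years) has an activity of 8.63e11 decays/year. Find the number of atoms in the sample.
N = A/λ = 3.001e16 atoms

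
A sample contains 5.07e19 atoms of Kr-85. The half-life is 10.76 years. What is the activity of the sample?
A = λN = 3.266e18 decays/year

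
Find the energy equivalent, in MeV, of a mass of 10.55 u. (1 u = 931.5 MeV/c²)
E = mc² = 9827 MeV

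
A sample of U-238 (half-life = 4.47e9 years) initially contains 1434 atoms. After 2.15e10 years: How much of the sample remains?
N = N₀(1/2)^(t/t½) = 51.13 atoms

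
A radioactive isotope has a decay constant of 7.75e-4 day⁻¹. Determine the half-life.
t½ = ln(2)/λ = 894.4 days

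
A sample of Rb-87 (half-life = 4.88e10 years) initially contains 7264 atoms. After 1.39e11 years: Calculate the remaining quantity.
N = N₀(1/2)^(t/t½) = 1009 atoms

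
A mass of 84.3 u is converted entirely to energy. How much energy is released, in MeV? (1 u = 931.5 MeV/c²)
E = mc² = 78530 MeV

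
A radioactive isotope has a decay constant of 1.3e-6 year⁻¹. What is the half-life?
t½ = ln(2)/λ = 5.332e5 years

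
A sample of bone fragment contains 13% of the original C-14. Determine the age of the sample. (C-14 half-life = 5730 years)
Age = t½ × log₂(1/ratio) = 16870 years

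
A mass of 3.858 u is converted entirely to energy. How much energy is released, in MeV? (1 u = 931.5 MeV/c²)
E = mc² = 3594 MeV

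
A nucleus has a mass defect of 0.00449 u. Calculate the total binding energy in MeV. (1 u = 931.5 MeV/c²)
B.E. = Δm × 931.5 = 4.182 MeV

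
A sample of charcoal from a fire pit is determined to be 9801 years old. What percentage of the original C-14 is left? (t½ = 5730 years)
N/N₀ = (1/2)^(t/t½) = 0.3056 = 30.6%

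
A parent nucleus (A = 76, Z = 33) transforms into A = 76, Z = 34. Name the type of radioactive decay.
ΔA = 0, ΔZ = +1 ⇒ beta-minus decay (β⁻)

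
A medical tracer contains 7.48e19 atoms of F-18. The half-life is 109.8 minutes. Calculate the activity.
A = λN = 4.722e17 decays/minute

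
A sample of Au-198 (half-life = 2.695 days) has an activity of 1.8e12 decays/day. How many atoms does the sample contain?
N = A/λ = 6.999e12 atoms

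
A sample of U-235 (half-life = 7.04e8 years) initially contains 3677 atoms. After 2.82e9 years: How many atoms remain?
N = N₀(1/2)^(t/t½) = 228.9 atoms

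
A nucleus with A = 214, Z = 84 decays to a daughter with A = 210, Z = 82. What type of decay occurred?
ΔA = -4, ΔZ = -2 ⇒ alpha decay (α)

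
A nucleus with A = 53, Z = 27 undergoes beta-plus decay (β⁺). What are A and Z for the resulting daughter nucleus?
Daughter: A = 53, Z = 26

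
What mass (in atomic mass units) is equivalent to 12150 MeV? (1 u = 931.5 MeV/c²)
m = E/c² = 13.04 u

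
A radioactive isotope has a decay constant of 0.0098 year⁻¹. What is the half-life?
t½ = ln(2)/λ = 70.73 years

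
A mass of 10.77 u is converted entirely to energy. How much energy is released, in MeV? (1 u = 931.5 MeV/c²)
E = mc² = 10030 MeV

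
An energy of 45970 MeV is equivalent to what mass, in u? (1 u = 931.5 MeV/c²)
m = E/c² = 49.35 u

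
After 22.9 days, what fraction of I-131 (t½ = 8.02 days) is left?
N/N₀ = (1/2)^(t/t½) = 0.1382 = 13.8%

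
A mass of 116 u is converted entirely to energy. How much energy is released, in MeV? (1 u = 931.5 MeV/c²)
E = mc² = 1.081e5 MeV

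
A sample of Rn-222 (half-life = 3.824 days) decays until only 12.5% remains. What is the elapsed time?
t = t½ × log₂(N₀/N) = 11.47 days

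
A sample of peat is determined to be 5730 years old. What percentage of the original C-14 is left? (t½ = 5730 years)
N/N₀ = (1/2)^(t/t½) = 0.5 = 50%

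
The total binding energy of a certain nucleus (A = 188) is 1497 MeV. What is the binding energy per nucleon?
B.E./A = 1497/188 = 7.963 MeV/nucleon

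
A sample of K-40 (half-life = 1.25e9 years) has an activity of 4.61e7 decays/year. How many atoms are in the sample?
N = A/λ = 8.314e16 atoms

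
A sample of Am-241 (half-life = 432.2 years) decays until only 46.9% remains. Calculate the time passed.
t = t½ × log₂(N₀/N) = 472.1 years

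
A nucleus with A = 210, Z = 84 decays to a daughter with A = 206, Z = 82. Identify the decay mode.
ΔA = -4, ΔZ = -2 ⇒ alpha decay (α)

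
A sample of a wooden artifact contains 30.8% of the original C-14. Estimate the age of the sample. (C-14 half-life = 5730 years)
Age = t½ × log₂(1/ratio) = 9735 years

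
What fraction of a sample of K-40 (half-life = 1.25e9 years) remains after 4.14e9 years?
N/N₀ = (1/2)^(t/t½) = 0.1007 = 10.1%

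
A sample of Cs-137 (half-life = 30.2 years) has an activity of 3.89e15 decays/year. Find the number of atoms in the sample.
N = A/λ = 1.695e17 atoms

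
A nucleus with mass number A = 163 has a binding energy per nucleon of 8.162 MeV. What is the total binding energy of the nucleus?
B.E. = 8.162 × 163 = 1330 MeV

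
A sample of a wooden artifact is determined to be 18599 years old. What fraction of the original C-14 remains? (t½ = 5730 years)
N/N₀ = (1/2)^(t/t½) = 0.1054 = 10.5%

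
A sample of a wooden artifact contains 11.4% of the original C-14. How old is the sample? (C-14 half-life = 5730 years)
Age = t½ × log₂(1/ratio) = 17950 years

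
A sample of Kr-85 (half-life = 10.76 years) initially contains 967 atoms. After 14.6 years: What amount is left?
N = N₀(1/2)^(t/t½) = 377.5 atoms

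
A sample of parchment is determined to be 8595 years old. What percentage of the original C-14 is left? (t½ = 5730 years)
N/N₀ = (1/2)^(t/t½) = 0.3536 = 35.4%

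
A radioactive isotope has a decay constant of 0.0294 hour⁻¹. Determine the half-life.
t½ = ln(2)/λ = 23.58 hours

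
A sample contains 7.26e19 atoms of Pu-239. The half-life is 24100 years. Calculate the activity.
A = λN = 2.088e15 decays/year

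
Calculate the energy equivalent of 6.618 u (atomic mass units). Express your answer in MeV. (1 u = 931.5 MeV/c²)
E = mc² = 6165 MeV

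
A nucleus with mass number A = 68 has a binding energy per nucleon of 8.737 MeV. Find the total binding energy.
B.E. = 8.737 × 68 = 594.1 MeV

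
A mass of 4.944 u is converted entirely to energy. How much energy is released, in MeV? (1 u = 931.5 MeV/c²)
E = mc² = 4605 MeV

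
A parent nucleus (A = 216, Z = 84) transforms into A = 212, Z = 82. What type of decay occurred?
ΔA = -4, ΔZ = -2 ⇒ alpha decay (α)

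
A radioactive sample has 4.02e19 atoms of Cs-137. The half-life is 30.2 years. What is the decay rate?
A = λN = 9.227e17 decays/year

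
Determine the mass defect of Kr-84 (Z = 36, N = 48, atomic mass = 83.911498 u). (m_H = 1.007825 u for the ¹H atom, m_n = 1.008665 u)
Δm = Z·m_H + N·m_n − M = 0.7861 u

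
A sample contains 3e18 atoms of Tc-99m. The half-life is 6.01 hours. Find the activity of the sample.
A = λN = 3.46e17 decays/hour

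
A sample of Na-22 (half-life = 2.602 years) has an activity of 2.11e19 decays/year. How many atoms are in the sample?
N = A/λ = 7.921e19 atoms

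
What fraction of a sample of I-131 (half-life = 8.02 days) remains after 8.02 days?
N/N₀ = (1/2)^(t/t½) = 0.5 = 50%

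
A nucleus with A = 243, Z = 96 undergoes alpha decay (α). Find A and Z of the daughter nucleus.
Daughter: A = 239, Z = 94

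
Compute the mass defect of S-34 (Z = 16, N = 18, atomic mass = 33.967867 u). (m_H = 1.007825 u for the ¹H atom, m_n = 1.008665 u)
Δm = Z·m_H + N·m_n − M = 0.3133 u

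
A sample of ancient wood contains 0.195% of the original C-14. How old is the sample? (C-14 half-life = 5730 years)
Age = t½ × log₂(1/ratio) = 51580 years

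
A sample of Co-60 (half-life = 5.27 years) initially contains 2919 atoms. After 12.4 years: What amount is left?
N = N₀(1/2)^(t/t½) = 571.4 atoms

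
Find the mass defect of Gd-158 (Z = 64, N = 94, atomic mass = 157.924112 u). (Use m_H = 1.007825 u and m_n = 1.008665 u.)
Δm = Z·m_H + N·m_n − M = 1.391 u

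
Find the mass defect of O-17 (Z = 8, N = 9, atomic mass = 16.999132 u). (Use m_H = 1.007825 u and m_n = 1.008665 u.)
Δm = Z·m_H + N·m_n − M = 0.1415 u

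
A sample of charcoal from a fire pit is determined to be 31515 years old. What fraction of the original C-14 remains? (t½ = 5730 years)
N/N₀ = (1/2)^(t/t½) = 0.0221 = 2.21%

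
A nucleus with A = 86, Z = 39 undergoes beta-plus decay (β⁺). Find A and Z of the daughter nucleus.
Daughter: A = 86, Z = 38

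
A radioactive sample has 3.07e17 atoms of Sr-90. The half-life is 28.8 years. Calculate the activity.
A = λN = 7.389e15 decays/year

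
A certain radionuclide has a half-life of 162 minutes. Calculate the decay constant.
λ = ln(2)/t½ = 0.004279 minute⁻¹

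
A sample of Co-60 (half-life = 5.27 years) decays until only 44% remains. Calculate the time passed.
t = t½ × log₂(N₀/N) = 6.242 years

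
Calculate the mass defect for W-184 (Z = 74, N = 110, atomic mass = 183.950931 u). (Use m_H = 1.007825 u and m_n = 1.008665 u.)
Δm = Z·m_H + N·m_n − M = 1.581 u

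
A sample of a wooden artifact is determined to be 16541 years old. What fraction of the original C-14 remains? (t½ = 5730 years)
N/N₀ = (1/2)^(t/t½) = 0.1352 = 13.5%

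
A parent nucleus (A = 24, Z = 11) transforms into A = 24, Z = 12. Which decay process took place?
ΔA = 0, ΔZ = +1 ⇒ beta-minus decay (β⁻)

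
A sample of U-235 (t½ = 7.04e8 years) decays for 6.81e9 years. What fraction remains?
N/N₀ = (1/2)^(t/t½) = 0.001225 = 0.122%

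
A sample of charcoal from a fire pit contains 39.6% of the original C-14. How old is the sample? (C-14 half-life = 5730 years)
Age = t½ × log₂(1/ratio) = 7658 years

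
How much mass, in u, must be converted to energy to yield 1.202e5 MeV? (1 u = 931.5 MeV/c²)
m = E/c² = 129 u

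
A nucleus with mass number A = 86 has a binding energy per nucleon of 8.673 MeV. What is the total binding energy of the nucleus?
B.E. = 8.673 × 86 = 745.9 MeV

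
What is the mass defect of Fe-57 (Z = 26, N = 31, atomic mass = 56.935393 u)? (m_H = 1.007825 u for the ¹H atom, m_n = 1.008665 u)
Δm = Z·m_H + N·m_n − M = 0.5367 u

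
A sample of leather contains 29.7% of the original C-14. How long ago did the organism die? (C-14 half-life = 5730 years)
Age = t½ × log₂(1/ratio) = 10040 years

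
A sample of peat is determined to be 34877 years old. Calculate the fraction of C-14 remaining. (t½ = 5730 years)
N/N₀ = (1/2)^(t/t½) = 0.01471 = 1.47%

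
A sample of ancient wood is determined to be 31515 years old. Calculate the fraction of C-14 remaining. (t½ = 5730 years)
N/N₀ = (1/2)^(t/t½) = 0.0221 = 2.21%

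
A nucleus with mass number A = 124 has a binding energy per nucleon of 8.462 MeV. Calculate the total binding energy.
B.E. = 8.462 × 124 = 1049 MeV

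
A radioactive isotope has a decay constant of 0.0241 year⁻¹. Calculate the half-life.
t½ = ln(2)/λ = 28.76 years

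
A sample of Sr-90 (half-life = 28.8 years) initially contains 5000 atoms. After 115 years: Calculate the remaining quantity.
N = N₀(1/2)^(t/t½) = 314 atoms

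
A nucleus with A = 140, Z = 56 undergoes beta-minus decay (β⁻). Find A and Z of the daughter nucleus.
Daughter: A = 140, Z = 57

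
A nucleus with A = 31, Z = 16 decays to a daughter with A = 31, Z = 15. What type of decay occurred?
ΔA = 0, ΔZ = -1 ⇒ beta-plus decay (β⁺) or electron capture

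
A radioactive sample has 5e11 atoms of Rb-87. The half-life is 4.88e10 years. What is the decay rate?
A = λN = 7.102 decays/year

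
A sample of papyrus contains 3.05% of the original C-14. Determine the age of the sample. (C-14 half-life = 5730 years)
Age = t½ × log₂(1/ratio) = 28850 years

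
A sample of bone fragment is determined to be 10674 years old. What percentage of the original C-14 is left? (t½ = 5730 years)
N/N₀ = (1/2)^(t/t½) = 0.2749 = 27.5%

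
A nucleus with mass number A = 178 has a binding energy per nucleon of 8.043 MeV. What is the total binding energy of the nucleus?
B.E. = 8.043 × 178 = 1432 MeV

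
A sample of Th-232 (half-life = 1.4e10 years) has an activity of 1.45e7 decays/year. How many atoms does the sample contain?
N = A/λ = 2.929e17 atoms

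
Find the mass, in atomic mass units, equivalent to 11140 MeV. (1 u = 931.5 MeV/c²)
m = E/c² = 11.96 u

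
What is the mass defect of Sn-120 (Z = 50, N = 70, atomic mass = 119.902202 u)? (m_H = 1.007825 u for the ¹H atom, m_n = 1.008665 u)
Δm = Z·m_H + N·m_n − M = 1.096 u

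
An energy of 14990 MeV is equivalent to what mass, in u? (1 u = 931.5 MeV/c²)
m = E/c² = 16.09 u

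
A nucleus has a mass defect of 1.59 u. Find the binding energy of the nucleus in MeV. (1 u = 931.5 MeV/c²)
B.E. = Δm × 931.5 = 1481 MeV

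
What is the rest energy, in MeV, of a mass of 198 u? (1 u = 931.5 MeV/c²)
E = mc² = 1.844e5 MeV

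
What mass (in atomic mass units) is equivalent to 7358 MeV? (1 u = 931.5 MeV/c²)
m = E/c² = 7.899 u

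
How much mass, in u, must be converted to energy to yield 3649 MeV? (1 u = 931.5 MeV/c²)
m = E/c² = 3.917 u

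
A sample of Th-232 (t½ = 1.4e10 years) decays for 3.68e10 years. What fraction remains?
N/N₀ = (1/2)^(t/t½) = 0.1617 = 16.2%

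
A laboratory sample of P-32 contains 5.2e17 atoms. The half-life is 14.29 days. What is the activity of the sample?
A = λN = 2.522e16 decays/day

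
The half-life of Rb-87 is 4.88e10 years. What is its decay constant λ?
λ = ln(2)/t½ = 1.42e-11 year⁻¹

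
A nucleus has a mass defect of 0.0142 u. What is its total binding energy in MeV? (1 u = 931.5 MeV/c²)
B.E. = Δm × 931.5 = 13.23 MeV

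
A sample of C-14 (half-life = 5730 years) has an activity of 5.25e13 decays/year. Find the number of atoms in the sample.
N = A/λ = 4.34e17 atoms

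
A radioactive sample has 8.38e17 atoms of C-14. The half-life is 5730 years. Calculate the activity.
A = λN = 1.014e14 decays/year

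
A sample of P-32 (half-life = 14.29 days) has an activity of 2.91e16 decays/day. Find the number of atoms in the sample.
N = A/λ = 5.999e17 atoms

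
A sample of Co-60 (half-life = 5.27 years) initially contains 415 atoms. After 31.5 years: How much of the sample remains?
N = N₀(1/2)^(t/t½) = 6.588 atoms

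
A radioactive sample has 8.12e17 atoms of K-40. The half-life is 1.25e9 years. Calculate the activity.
A = λN = 4.503e8 decays/year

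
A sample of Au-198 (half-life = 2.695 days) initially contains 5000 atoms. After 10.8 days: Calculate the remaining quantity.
N = N₀(1/2)^(t/t½) = 310.9 atoms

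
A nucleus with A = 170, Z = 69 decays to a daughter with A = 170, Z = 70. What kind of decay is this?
ΔA = 0, ΔZ = +1 ⇒ beta-minus decay (β⁻)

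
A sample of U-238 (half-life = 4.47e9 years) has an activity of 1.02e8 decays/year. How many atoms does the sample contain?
N = A/λ = 6.578e17 atoms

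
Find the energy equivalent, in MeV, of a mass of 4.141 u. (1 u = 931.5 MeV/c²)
E = mc² = 3857 MeV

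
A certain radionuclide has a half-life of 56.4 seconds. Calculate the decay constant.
λ = ln(2)/t½ = 0.01229 second⁻¹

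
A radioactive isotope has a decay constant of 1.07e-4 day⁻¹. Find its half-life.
t½ = ln(2)/λ = 6478 days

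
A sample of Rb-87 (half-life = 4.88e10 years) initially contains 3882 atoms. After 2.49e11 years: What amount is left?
N = N₀(1/2)^(t/t½) = 113 atoms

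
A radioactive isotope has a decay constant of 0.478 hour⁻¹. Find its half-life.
t½ = ln(2)/λ = 1.45 hours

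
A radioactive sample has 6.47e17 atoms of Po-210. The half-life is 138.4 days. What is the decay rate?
A = λN = 3.24e15 decays/day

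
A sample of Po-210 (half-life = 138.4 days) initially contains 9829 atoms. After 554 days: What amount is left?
N = N₀(1/2)^(t/t½) = 613.1 atoms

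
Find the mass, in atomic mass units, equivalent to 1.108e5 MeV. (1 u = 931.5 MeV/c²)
m = E/c² = 118.9 u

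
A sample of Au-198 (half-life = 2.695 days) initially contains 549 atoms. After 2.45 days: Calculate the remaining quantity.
N = N₀(1/2)^(t/t½) = 292.4 atoms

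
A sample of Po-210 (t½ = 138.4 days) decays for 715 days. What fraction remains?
N/N₀ = (1/2)^(t/t½) = 0.02785 = 2.78%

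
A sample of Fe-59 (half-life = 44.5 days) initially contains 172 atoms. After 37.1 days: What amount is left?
N = N₀(1/2)^(t/t½) = 96.51 atoms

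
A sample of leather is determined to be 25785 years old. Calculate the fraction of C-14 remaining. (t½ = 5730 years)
N/N₀ = (1/2)^(t/t½) = 0.04419 = 4.42%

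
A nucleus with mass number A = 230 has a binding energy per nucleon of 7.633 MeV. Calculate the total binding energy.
B.E. = 7.633 × 230 = 1756 MeV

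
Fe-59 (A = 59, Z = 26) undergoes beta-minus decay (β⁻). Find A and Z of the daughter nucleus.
Daughter: A = 59, Z = 27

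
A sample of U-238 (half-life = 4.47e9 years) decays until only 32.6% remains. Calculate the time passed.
t = t½ × log₂(N₀/N) = 7.228e9 years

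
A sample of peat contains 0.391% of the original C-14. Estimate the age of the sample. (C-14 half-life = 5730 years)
Age = t½ × log₂(1/ratio) = 45830 years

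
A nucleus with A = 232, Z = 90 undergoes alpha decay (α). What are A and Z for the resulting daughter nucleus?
Daughter: A = 228, Z = 88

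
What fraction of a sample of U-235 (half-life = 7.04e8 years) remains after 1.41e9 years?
N/N₀ = (1/2)^(t/t½) = 0.2495 = 25%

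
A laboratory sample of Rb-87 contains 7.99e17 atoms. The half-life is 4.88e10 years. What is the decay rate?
A = λN = 1.135e7 decays/year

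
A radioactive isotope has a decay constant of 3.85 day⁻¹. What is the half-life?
t½ = ln(2)/λ = 0.18 days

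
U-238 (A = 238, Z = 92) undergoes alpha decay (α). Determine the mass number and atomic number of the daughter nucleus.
Daughter: A = 234, Z = 90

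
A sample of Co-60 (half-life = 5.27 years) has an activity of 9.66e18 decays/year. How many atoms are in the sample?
N = A/λ = 7.345e19 atoms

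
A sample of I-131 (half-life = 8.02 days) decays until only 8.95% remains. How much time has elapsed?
t = t½ × log₂(N₀/N) = 27.93 days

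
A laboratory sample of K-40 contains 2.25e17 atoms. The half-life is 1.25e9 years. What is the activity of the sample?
A = λN = 1.248e8 decays/year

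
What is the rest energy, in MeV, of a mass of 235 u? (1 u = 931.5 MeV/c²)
E = mc² = 2.189e5 MeV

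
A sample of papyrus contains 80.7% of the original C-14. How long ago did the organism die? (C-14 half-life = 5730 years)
Age = t½ × log₂(1/ratio) = 1773 years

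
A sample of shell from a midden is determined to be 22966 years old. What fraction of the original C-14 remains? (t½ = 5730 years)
N/N₀ = (1/2)^(t/t½) = 0.06215 = 6.22%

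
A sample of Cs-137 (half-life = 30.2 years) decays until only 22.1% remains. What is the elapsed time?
t = t½ × log₂(N₀/N) = 65.77 years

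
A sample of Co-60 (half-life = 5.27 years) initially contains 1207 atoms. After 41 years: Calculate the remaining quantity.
N = N₀(1/2)^(t/t½) = 5.492 atoms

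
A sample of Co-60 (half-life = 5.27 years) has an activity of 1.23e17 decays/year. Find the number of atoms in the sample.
N = A/λ = 9.352e17 atoms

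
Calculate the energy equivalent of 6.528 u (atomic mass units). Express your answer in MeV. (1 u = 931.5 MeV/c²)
E = mc² = 6081 MeV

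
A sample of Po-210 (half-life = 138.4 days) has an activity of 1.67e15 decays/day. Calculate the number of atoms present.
N = A/λ = 3.334e17 atoms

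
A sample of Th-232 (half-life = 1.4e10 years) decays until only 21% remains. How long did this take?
t = t½ × log₂(N₀/N) = 3.152e10 years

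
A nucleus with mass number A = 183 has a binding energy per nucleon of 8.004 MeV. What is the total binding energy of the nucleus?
B.E. = 8.004 × 183 = 1465 MeV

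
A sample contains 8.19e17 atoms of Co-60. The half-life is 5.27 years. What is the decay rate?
A = λN = 1.077e17 decays/year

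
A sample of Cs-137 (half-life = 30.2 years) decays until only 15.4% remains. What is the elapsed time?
t = t½ × log₂(N₀/N) = 81.51 years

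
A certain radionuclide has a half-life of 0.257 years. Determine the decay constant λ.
λ = ln(2)/t½ = 2.697 year⁻¹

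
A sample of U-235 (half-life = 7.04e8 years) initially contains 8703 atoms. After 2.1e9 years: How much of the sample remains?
N = N₀(1/2)^(t/t½) = 1101 atoms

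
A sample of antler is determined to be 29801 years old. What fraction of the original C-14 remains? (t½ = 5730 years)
N/N₀ = (1/2)^(t/t½) = 0.02719 = 2.72%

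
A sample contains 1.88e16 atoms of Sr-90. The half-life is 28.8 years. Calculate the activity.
A = λN = 4.525e14 decays/year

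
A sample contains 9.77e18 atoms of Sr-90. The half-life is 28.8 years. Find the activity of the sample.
A = λN = 2.351e17 decays/year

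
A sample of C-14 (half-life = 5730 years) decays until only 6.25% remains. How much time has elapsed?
t = t½ × log₂(N₀/N) = 22920 years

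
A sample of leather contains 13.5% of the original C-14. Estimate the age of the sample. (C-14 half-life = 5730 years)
Age = t½ × log₂(1/ratio) = 16550 years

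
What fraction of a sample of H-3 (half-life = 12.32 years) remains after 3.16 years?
N/N₀ = (1/2)^(t/t½) = 0.8371 = 83.7%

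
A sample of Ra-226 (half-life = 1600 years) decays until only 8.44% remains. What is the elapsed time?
t = t½ × log₂(N₀/N) = 5707 years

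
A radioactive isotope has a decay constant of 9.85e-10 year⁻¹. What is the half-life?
t½ = ln(2)/λ = 7.037e8 years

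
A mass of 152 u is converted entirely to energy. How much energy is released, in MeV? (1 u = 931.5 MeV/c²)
E = mc² = 1.416e5 MeV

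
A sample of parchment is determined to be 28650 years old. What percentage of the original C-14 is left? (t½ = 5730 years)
N/N₀ = (1/2)^(t/t½) = 0.03125 = 3.12%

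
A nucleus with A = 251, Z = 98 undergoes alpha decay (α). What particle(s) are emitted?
α particle = ⁴₂He (2 protons + 2 neutrons)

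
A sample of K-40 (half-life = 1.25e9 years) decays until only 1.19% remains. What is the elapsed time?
t = t½ × log₂(N₀/N) = 7.991e9 years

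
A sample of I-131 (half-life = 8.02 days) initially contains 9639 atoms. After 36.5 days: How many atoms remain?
N = N₀(1/2)^(t/t½) = 411.2 atoms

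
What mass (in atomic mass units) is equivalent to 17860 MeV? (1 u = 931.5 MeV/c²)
m = E/c² = 19.17 u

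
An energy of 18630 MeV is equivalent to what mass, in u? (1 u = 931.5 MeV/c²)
m = E/c² = 20 u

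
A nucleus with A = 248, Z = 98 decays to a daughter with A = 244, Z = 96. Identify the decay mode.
ΔA = -4, ΔZ = -2 ⇒ alpha decay (α)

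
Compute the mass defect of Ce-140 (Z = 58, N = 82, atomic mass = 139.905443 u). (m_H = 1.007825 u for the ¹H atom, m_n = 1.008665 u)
Δm = Z·m_H + N·m_n − M = 1.259 u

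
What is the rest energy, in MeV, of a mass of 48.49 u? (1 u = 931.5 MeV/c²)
E = mc² = 45170 MeV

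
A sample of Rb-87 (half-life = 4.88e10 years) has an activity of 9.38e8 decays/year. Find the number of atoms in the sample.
N = A/λ = 6.604e19 atoms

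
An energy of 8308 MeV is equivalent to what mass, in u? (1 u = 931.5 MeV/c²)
m = E/c² = 8.919 u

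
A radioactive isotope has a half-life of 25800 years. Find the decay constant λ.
λ = ln(2)/t½ = 2.687e-5 year⁻¹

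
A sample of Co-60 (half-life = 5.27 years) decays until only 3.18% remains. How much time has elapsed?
t = t½ × log₂(N₀/N) = 26.22 years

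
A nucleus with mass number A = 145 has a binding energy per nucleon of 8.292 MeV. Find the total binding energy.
B.E. = 8.292 × 145 = 1202 MeV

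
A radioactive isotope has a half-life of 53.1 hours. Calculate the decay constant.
λ = ln(2)/t½ = 0.01305 hour⁻¹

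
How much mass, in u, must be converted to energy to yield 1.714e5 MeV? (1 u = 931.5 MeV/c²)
m = E/c² = 184 u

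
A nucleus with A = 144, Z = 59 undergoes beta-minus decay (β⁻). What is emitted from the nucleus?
β⁻: electron (e⁻) + antineutrino (ν̄ₑ)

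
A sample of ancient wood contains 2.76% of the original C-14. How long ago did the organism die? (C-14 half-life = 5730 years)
Age = t½ × log₂(1/ratio) = 29680 years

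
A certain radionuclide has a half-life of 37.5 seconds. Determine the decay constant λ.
λ = ln(2)/t½ = 0.01848 second⁻¹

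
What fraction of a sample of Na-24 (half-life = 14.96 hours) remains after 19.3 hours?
N/N₀ = (1/2)^(t/t½) = 0.4089 = 40.9%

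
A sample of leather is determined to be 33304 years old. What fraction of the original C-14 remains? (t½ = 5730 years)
N/N₀ = (1/2)^(t/t½) = 0.0178 = 1.78%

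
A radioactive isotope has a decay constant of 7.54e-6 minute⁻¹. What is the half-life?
t½ = ln(2)/λ = 91930 minutes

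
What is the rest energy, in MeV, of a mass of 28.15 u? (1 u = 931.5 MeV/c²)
E = mc² = 26220 MeV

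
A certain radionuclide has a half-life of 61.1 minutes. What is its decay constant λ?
λ = ln(2)/t½ = 0.01134 minute⁻¹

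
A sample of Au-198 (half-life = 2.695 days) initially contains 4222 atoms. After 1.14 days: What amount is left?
N = N₀(1/2)^(t/t½) = 3149 atoms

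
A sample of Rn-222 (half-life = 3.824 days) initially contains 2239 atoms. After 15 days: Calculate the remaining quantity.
N = N₀(1/2)^(t/t½) = 147.7 atoms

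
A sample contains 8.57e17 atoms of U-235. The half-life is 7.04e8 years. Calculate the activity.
A = λN = 8.438e8 decays/year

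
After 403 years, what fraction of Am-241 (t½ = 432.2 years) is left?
N/N₀ = (1/2)^(t/t½) = 0.524 = 52.4%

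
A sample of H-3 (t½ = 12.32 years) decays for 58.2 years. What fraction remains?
N/N₀ = (1/2)^(t/t½) = 0.03784 = 3.78%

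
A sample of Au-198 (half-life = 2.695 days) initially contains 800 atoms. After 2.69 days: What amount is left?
N = N₀(1/2)^(t/t½) = 400.5 atoms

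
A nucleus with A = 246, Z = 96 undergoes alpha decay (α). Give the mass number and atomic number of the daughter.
Daughter: A = 242, Z = 94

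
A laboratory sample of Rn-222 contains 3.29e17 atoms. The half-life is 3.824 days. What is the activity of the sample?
A = λN = 5.964e16 decays/day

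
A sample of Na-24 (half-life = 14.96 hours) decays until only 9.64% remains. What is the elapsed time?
t = t½ × log₂(N₀/N) = 50.49 hours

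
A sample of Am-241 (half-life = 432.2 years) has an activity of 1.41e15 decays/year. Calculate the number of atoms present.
N = A/λ = 8.792e17 atoms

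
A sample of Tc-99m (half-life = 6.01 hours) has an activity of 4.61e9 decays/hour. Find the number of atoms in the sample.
N = A/λ = 3.997e10 atoms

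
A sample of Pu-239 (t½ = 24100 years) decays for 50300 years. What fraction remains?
N/N₀ = (1/2)^(t/t½) = 0.2353 = 23.5%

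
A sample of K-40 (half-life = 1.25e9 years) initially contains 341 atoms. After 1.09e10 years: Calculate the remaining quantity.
N = N₀(1/2)^(t/t½) = 0.8087 atoms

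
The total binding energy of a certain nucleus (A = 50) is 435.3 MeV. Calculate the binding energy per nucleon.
B.E./A = 435.3/50 = 8.706 MeV/nucleon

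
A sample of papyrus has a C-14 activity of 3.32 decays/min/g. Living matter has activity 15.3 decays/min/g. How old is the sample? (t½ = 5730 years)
Age = t½ × log₂(A₀/A) = 12630 years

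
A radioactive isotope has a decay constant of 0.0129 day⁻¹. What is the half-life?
t½ = ln(2)/λ = 53.73 days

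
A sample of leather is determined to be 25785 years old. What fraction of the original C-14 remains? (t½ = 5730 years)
N/N₀ = (1/2)^(t/t½) = 0.04419 = 4.42%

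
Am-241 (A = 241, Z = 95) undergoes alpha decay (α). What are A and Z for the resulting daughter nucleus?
Daughter: A = 237, Z = 93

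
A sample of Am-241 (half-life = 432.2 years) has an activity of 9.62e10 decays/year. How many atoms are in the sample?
N = A/λ = 5.998e13 atoms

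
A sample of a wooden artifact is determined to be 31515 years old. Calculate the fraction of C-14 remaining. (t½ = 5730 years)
N/N₀ = (1/2)^(t/t½) = 0.0221 = 2.21%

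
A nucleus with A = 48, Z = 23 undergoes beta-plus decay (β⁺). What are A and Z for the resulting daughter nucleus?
Daughter: A = 48, Z = 22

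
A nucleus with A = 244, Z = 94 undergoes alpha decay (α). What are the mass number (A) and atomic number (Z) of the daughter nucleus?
Daughter: A = 240, Z = 92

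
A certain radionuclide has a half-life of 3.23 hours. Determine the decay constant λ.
λ = ln(2)/t½ = 0.2146 hour⁻¹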